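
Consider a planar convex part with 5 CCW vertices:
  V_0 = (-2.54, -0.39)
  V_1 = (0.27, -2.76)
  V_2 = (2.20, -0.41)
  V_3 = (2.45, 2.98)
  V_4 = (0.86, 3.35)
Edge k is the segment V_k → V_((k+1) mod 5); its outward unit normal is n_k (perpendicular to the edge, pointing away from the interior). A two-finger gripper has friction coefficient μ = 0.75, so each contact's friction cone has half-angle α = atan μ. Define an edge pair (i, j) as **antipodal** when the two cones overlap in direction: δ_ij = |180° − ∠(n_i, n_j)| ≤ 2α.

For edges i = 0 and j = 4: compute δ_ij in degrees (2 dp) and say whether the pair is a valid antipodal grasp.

α = atan 0.75 = 36.87°;  2α = 73.74°
edge 0: e_0 = (+2.81, -2.37);  n_0 = (-0.6447, -0.7644)
edge 4: e_4 = (-3.40, -3.74);  n_4 = (-0.7399, +0.6727)
∠(n_0, n_4) = 92.13°
δ = |180° − 92.13°| = 87.87°
87.87° > 2α = 73.74°  →  invalid

δ = 87.87°, invalid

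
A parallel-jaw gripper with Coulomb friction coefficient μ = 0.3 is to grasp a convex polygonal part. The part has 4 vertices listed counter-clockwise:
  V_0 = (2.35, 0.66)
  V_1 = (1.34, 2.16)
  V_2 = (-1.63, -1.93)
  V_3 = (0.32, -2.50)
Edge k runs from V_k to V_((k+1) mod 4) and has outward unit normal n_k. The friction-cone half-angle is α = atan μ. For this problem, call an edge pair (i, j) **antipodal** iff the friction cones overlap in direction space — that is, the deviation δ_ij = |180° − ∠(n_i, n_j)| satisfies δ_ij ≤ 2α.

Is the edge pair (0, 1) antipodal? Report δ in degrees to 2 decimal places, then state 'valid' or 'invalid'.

α = atan 0.3 = 16.70°;  2α = 33.40°
edge 0: e_0 = (-1.01, +1.50);  n_0 = (+0.8295, +0.5585)
edge 1: e_1 = (-2.97, -4.09);  n_1 = (-0.8092, +0.5876)
∠(n_0, n_1) = 110.06°
δ = |180° − 110.06°| = 69.94°
69.94° > 2α = 33.40°  →  invalid

δ = 69.94°, invalid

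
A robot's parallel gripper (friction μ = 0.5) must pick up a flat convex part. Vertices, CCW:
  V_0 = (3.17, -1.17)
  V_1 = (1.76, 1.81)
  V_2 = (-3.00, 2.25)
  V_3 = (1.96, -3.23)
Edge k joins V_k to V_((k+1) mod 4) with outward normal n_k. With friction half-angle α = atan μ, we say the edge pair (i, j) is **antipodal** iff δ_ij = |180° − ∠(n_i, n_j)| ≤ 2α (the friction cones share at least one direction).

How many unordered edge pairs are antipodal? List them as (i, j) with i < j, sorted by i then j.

count = 2; pairs: (0,2), (1,2)

α = atan 0.5 = 26.57°;  2α = 53.13°
n_0 = (+0.9039, +0.4277)
n_1 = (+0.0920, +0.9958)
n_2 = (-0.7414, -0.6711)
n_3 = (+0.8623, -0.5065)
  (0,1): δ = 120.60°  ·
  (0,2): δ = 16.83°  ✓
  (0,3): δ = 124.25°  ·
  (1,2): δ = 42.57°  ✓
  (1,3): δ = 64.85°  ·
  (2,3): δ = 72.58°  ·
antipodal pairs: 2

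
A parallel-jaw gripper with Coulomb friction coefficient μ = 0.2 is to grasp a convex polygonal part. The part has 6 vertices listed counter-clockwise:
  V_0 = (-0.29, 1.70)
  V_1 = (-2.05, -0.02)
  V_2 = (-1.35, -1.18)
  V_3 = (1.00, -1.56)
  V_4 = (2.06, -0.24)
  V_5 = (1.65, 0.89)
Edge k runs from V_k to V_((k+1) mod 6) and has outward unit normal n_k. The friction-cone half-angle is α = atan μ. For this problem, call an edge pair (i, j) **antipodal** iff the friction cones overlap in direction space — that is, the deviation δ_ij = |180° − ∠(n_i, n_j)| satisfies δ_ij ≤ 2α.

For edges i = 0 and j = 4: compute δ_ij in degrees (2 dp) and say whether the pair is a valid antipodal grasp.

δ = 65.60°, invalid

α = atan 0.2 = 11.31°;  2α = 22.62°
edge 0: e_0 = (-1.76, -1.72);  n_0 = (-0.6989, +0.7152)
edge 4: e_4 = (-0.41, +1.13);  n_4 = (+0.9400, +0.3411)
∠(n_0, n_4) = 114.40°
δ = |180° − 114.40°| = 65.60°
65.60° > 2α = 22.62°  →  invalid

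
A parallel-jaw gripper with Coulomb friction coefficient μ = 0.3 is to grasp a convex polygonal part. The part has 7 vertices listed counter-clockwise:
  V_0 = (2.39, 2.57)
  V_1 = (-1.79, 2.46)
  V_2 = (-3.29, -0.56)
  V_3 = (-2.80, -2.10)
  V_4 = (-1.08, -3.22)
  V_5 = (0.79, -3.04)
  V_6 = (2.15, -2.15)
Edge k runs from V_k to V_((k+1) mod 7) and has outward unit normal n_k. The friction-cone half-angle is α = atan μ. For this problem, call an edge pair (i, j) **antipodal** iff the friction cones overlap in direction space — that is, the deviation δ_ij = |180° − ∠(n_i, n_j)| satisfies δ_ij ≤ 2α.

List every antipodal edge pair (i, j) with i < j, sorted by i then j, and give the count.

count = 5; pairs: (0,4), (0,5), (1,5), (1,6), (2,6)

α = atan 0.3 = 16.70°;  2α = 33.40°
n_0 = (-0.0263, +0.9997)
n_1 = (-0.8956, +0.4448)
n_2 = (-0.9529, -0.3032)
n_3 = (-0.5457, -0.8380)
n_4 = (+0.0958, -0.9954)
n_5 = (+0.5476, -0.8368)
n_6 = (+0.9987, -0.0508)
  (0,1): δ = 117.92°  ·
  (0,2): δ = 73.86°  ·
  (0,3): δ = 34.58°  ·
  (0,4): δ = 3.99°  ✓
  (0,5): δ = 31.69°  ✓
  (0,6): δ = 85.58°  ·
  (1,2): δ = 135.94°  ·
  (1,3): δ = 96.66°  ·
  (1,4): δ = 58.09°  ·
  (1,5): δ = 30.39°  ✓
  (1,6): δ = 23.50°  ✓
  (2,3): δ = 140.72°  ·
  (2,4): δ = 102.15°  ·
  (2,5): δ = 74.45°  ·
  (2,6): δ = 20.56°  ✓
  (3,4): δ = 141.43°  ·
  (3,5): δ = 113.73°  ·
  (3,6): δ = 59.84°  ·
  (4,5): δ = 152.30°  ·
  (4,6): δ = 98.41°  ·
  (5,6): δ = 126.11°  ·
antipodal pairs: 5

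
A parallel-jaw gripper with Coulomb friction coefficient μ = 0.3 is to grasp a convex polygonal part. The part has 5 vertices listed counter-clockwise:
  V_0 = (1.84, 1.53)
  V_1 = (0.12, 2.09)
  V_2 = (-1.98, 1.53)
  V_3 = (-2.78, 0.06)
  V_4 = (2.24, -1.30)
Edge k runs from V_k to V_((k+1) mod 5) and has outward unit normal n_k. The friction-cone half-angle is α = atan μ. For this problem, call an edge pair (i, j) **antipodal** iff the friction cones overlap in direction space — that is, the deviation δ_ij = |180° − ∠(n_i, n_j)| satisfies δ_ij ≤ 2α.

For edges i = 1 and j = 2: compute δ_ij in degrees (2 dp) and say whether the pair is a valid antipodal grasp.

δ = 133.49°, invalid

α = atan 0.3 = 16.70°;  2α = 33.40°
edge 1: e_1 = (-2.10, -0.56);  n_1 = (-0.2577, +0.9662)
edge 2: e_2 = (-0.80, -1.47);  n_2 = (-0.8784, +0.4780)
∠(n_1, n_2) = 46.51°
δ = |180° − 46.51°| = 133.49°
133.49° > 2α = 33.40°  →  invalid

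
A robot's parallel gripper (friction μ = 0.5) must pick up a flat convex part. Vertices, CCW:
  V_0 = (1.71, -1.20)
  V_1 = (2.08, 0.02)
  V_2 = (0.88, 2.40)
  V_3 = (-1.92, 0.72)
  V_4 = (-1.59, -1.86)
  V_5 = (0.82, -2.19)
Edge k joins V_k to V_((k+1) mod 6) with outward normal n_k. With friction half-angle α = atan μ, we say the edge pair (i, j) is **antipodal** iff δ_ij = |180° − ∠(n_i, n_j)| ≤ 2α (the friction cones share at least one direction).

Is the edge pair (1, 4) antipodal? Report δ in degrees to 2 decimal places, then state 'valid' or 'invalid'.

α = atan 0.5 = 26.57°;  2α = 53.13°
edge 1: e_1 = (-1.20, +2.38);  n_1 = (+0.8929, +0.4502)
edge 4: e_4 = (+2.41, -0.33);  n_4 = (-0.1357, -0.9908)
∠(n_1, n_4) = 124.55°
δ = |180° − 124.55°| = 55.45°
55.45° > 2α = 53.13°  →  invalid

δ = 55.45°, invalid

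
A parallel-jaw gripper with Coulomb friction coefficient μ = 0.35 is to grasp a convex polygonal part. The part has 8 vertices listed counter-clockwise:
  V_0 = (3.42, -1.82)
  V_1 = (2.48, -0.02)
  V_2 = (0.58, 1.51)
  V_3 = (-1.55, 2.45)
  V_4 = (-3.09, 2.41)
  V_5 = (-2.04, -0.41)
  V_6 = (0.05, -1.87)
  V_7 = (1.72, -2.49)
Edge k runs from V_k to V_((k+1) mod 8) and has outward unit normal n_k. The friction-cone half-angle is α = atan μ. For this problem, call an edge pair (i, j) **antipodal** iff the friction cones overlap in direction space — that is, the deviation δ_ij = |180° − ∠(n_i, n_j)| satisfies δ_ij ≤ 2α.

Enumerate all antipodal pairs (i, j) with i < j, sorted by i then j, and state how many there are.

count = 10; pairs: (0,4), (0,5), (1,4), (1,5), (1,6), (2,5), (2,6), (3,5), (3,6), (3,7)

α = atan 0.35 = 19.29°;  2α = 38.58°
n_0 = (+0.8864, +0.4629)
n_1 = (+0.6272, +0.7789)
n_2 = (+0.4037, +0.9149)
n_3 = (-0.0260, +0.9997)
n_4 = (-0.9371, -0.3489)
n_5 = (-0.5727, -0.8198)
n_6 = (-0.3480, -0.9375)
n_7 = (+0.3667, -0.9304)
  (0,1): δ = 156.42°  ·
  (0,2): δ = 141.39°  ·
  (0,3): δ = 116.09°  ·
  (0,4): δ = 7.15°  ✓
  (0,5): δ = 27.49°  ✓
  (0,6): δ = 42.06°  ·
  (0,7): δ = 83.94°  ·
  (1,2): δ = 164.97°  ·
  (1,3): δ = 139.67°  ·
  (1,4): δ = 30.73°  ✓
  (1,5): δ = 3.91°  ✓
  (1,6): δ = 18.48°  ✓
  (1,7): δ = 60.35°  ·
  (2,3): δ = 154.70°  ·
  (2,4): δ = 45.77°  ·
  (2,5): δ = 11.12°  ✓
  (2,6): δ = 3.44°  ✓
  (2,7): δ = 45.32°  ·
  (3,4): δ = 71.07°  ·
  (3,5): δ = 36.42°  ✓
  (3,6): δ = 21.86°  ✓
  (3,7): δ = 20.02°  ✓
  (4,5): δ = 145.36°  ·
  (4,6): δ = 130.79°  ·
  (4,7): δ = 88.91°  ·
  (5,6): δ = 165.43°  ·
  (5,7): δ = 123.55°  ·
  (6,7): δ = 138.12°  ·
antipodal pairs: 10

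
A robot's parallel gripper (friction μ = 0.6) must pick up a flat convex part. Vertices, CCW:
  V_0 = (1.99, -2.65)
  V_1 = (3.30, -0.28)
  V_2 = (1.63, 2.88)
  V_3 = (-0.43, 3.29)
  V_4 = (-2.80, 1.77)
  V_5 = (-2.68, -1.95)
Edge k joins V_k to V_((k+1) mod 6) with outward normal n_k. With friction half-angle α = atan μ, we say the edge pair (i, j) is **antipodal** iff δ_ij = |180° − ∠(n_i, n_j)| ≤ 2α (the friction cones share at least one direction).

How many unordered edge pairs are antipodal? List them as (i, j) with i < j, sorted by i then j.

α = atan 0.6 = 30.96°;  2α = 61.93°
n_0 = (+0.8752, -0.4838)
n_1 = (+0.8841, +0.4672)
n_2 = (+0.1952, +0.9808)
n_3 = (-0.5399, +0.8418)
n_4 = (-0.9995, -0.0322)
n_5 = (-0.1482, -0.9890)
  (0,1): δ = 123.21°  ·
  (0,2): δ = 72.33°  ·
  (0,3): δ = 28.39°  ✓
  (0,4): δ = 30.78°  ✓
  (0,5): δ = 110.41°  ·
  (1,2): δ = 129.11°  ·
  (1,3): δ = 85.18°  ·
  (1,4): δ = 26.01°  ✓
  (1,5): δ = 53.62°  ✓
  (2,3): δ = 136.07°  ·
  (2,4): δ = 76.90°  ·
  (2,5): δ = 2.73°  ✓
  (3,4): δ = 120.83°  ·
  (3,5): δ = 41.20°  ✓
  (4,5): δ = 100.37°  ·
antipodal pairs: 6

count = 6; pairs: (0,3), (0,4), (1,4), (1,5), (2,5), (3,5)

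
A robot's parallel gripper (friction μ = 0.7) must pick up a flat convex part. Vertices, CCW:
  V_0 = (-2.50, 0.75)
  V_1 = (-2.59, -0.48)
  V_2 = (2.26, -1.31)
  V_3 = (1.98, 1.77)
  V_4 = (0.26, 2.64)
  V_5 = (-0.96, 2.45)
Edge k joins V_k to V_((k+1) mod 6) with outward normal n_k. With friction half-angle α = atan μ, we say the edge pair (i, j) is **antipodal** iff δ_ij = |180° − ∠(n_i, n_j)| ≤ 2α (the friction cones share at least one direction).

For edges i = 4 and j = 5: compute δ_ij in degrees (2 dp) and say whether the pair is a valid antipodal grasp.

α = atan 0.7 = 34.99°;  2α = 69.98°
edge 4: e_4 = (-1.22, -0.19);  n_4 = (-0.1539, +0.9881)
edge 5: e_5 = (-1.54, -1.70);  n_5 = (-0.7411, +0.6714)
∠(n_4, n_5) = 38.98°
δ = |180° − 38.98°| = 141.02°
141.02° > 2α = 69.98°  →  invalid

δ = 141.02°, invalid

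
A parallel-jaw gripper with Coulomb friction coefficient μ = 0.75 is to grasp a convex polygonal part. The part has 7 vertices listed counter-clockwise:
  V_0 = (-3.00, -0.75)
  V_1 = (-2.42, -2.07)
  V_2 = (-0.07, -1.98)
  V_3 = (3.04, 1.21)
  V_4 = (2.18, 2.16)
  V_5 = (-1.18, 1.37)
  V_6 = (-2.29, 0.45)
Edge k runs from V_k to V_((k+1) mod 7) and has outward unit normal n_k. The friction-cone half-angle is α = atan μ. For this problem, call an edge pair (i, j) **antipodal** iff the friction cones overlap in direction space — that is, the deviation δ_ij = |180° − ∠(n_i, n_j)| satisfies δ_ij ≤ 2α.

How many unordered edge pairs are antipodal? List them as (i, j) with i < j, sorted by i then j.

count = 10; pairs: (0,2), (0,3), (1,3), (1,4), (1,5), (1,6), (2,4), (2,5), (2,6), (3,6)

α = atan 0.75 = 36.87°;  2α = 73.74°
n_0 = (-0.9155, -0.4023)
n_1 = (+0.0383, -0.9993)
n_2 = (+0.7160, -0.6981)
n_3 = (+0.7414, +0.6711)
n_4 = (-0.2289, +0.9735)
n_5 = (-0.6381, +0.7699)
n_6 = (-0.8606, +0.5092)
  (0,1): δ = 111.53°  ·
  (0,2): δ = 67.99°  ✓
  (0,3): δ = 18.43°  ✓
  (0,4): δ = 79.51°  ·
  (0,5): δ = 105.93°  ·
  (0,6): δ = 125.67°  ·
  (1,2): δ = 136.47°  ·
  (1,3): δ = 50.04°  ✓
  (1,4): δ = 11.04°  ✓
  (1,5): δ = 37.46°  ✓
  (1,6): δ = 57.20°  ✓
  (2,3): δ = 93.57°  ·
  (2,4): δ = 32.50°  ✓
  (2,5): δ = 6.07°  ✓
  (2,6): δ = 13.66°  ✓
  (3,4): δ = 118.92°  ·
  (3,5): δ = 92.50°  ·
  (3,6): δ = 72.76°  ✓
  (4,5): δ = 153.58°  ·
  (4,6): δ = 133.84°  ·
  (5,6): δ = 160.26°  ·
antipodal pairs: 10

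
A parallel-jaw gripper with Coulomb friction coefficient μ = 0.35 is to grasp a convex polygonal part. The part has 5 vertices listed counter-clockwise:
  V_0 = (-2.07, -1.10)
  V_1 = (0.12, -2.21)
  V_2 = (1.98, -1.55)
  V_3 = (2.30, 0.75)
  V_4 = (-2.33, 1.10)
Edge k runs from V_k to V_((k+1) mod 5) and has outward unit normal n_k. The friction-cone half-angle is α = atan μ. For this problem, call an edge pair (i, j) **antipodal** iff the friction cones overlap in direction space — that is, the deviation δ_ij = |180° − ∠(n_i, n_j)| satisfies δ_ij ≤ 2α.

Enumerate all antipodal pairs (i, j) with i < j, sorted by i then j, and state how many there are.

count = 3; pairs: (0,3), (1,3), (2,4)

α = atan 0.35 = 19.29°;  2α = 38.58°
n_0 = (-0.4521, -0.8920)
n_1 = (+0.3344, -0.9424)
n_2 = (+0.9905, -0.1378)
n_3 = (+0.0754, +0.9972)
n_4 = (-0.9931, -0.1174)
  (0,1): δ = 133.59°  ·
  (0,2): δ = 71.04°  ·
  (0,3): δ = 22.56°  ✓
  (0,4): δ = 123.62°  ·
  (1,2): δ = 117.46°  ·
  (1,3): δ = 23.86°  ✓
  (1,4): δ = 77.20°  ·
  (2,3): δ = 86.40°  ·
  (2,4): δ = 14.66°  ✓
  (3,4): δ = 78.94°  ·
antipodal pairs: 3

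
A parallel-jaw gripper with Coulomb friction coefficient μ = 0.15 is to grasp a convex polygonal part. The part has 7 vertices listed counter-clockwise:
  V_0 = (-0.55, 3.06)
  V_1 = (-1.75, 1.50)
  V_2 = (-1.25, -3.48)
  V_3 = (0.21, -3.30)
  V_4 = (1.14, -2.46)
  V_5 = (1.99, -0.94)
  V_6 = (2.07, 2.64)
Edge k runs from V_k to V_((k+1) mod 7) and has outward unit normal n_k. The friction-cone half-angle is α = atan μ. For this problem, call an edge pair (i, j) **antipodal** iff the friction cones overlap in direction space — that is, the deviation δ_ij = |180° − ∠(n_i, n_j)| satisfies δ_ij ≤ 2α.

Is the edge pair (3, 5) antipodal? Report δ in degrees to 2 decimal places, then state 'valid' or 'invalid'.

δ = 133.37°, invalid

α = atan 0.15 = 8.53°;  2α = 17.06°
edge 3: e_3 = (+0.93, +0.84);  n_3 = (+0.6703, -0.7421)
edge 5: e_5 = (+0.08, +3.58);  n_5 = (+0.9998, -0.0223)
∠(n_3, n_5) = 46.63°
δ = |180° − 46.63°| = 133.37°
133.37° > 2α = 17.06°  →  invalid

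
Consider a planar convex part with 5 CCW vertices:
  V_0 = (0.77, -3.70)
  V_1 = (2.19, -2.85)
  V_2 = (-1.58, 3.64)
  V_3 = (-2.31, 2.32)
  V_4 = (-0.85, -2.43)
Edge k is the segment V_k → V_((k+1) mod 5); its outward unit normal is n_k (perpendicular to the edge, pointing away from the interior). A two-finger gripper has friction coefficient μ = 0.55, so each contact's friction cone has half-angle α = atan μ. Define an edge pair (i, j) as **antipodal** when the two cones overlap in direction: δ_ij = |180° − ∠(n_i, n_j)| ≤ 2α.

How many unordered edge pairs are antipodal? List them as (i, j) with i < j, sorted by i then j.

count = 3; pairs: (0,2), (1,3), (1,4)

α = atan 0.55 = 28.81°;  2α = 57.62°
n_0 = (+0.5136, -0.8580)
n_1 = (+0.8647, +0.5023)
n_2 = (-0.8751, +0.4840)
n_3 = (-0.9559, -0.2938)
n_4 = (-0.6170, -0.7870)
  (0,1): δ = 90.75°  ·
  (0,2): δ = 30.15°  ✓
  (0,3): δ = 76.18°  ·
  (0,4): δ = 111.00°  ·
  (1,2): δ = 59.10°  ·
  (1,3): δ = 13.07°  ✓
  (1,4): δ = 21.75°  ✓
  (2,3): δ = 133.97°  ·
  (2,4): δ = 99.15°  ·
  (3,4): δ = 145.18°  ·
antipodal pairs: 3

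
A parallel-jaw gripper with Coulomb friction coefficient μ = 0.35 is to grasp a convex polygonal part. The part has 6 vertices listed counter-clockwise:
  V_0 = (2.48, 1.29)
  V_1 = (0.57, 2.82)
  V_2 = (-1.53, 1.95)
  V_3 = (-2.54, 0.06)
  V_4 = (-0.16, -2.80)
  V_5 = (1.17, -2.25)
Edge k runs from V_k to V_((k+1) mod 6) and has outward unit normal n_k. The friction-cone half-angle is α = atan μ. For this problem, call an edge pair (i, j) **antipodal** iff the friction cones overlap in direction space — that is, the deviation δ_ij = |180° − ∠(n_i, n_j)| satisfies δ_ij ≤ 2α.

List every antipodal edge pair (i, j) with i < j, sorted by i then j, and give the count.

α = atan 0.35 = 19.29°;  2α = 38.58°
n_0 = (+0.6252, +0.7805)
n_1 = (-0.3827, +0.9239)
n_2 = (-0.8820, +0.4713)
n_3 = (-0.7687, -0.6397)
n_4 = (+0.3821, -0.9241)
n_5 = (+0.9378, -0.3471)
  (0,1): δ = 118.80°  ·
  (0,2): δ = 79.42°  ·
  (0,3): δ = 11.54°  ✓
  (0,4): δ = 61.16°  ·
  (0,5): δ = 108.39°  ·
  (1,2): δ = 140.62°  ·
  (1,3): δ = 72.74°  ·
  (1,4): δ = 0.04°  ✓
  (1,5): δ = 47.19°  ·
  (2,3): δ = 112.11°  ·
  (2,4): δ = 39.41°  ·
  (2,5): δ = 7.81°  ✓
  (3,4): δ = 107.30°  ·
  (3,5): δ = 60.07°  ·
  (4,5): δ = 132.77°  ·
antipodal pairs: 3

count = 3; pairs: (0,3), (1,4), (2,5)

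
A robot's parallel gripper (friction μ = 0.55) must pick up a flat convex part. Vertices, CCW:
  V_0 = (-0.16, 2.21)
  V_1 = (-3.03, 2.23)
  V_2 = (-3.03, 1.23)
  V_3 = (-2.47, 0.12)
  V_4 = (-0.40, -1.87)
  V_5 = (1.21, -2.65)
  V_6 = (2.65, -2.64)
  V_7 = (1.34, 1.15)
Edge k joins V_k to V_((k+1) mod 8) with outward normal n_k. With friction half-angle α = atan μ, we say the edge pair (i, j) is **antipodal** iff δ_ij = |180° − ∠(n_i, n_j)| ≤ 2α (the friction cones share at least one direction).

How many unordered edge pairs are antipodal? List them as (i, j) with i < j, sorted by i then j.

count = 12; pairs: (0,3), (0,4), (0,5), (1,6), (1,7), (2,6), (2,7), (3,6), (3,7), (4,6), (4,7), (5,7)

α = atan 0.55 = 28.81°;  2α = 57.62°
n_0 = (+0.0070, +1.0000)
n_1 = (-1.0000, -0.0000)
n_2 = (-0.8928, -0.4504)
n_3 = (-0.6930, -0.7209)
n_4 = (-0.4360, -0.8999)
n_5 = (+0.0069, -1.0000)
n_6 = (+0.9451, +0.3267)
n_7 = (+0.5771, +0.8167)
  (0,1): δ = 89.60°  ·
  (0,2): δ = 62.83°  ·
  (0,3): δ = 43.47°  ✓
  (0,4): δ = 25.45°  ✓
  (0,5): δ = 0.80°  ✓
  (0,6): δ = 109.47°  ·
  (0,7): δ = 145.15°  ·
  (1,2): δ = 153.23°  ·
  (1,3): δ = 133.87°  ·
  (1,4): δ = 115.85°  ·
  (1,5): δ = 89.60°  ·
  (1,6): δ = 19.07°  ✓
  (1,7): δ = 54.75°  ✓
  (2,3): δ = 160.64°  ·
  (2,4): δ = 142.62°  ·
  (2,5): δ = 116.37°  ·
  (2,6): δ = 7.70°  ✓
  (2,7): δ = 27.98°  ✓
  (3,4): δ = 161.98°  ·
  (3,5): δ = 135.73°  ·
  (3,6): δ = 27.06°  ✓
  (3,7): δ = 8.62°  ✓
  (4,5): δ = 153.75°  ·
  (4,6): δ = 45.08°  ✓
  (4,7): δ = 9.40°  ✓
  (5,6): δ = 71.33°  ·
  (5,7): δ = 35.65°  ✓
  (6,7): δ = 144.32°  ·
antipodal pairs: 12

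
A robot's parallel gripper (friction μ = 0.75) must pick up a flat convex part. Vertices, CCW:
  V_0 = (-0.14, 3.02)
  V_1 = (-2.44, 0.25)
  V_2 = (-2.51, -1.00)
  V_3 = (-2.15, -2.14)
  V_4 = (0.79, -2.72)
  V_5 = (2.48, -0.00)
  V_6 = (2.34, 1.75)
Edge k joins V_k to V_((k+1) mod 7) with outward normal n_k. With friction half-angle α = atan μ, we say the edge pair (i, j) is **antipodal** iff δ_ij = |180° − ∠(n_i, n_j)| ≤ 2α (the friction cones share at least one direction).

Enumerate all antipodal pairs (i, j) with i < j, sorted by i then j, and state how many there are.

count = 10; pairs: (0,3), (0,4), (0,5), (1,4), (1,5), (1,6), (2,4), (2,5), (2,6), (3,6)

α = atan 0.75 = 36.87°;  2α = 73.74°
n_0 = (-0.7694, +0.6388)
n_1 = (-0.9984, +0.0559)
n_2 = (-0.9536, -0.3011)
n_3 = (-0.1935, -0.9811)
n_4 = (+0.8494, -0.5278)
n_5 = (+0.9968, +0.0797)
n_6 = (+0.4558, +0.8901)
  (0,1): δ = 143.50°  ·
  (0,2): δ = 122.77°  ·
  (0,3): δ = 61.46°  ✓
  (0,4): δ = 7.85°  ✓
  (0,5): δ = 44.28°  ✓
  (0,6): δ = 102.59°  ·
  (1,2): δ = 159.27°  ·
  (1,3): δ = 97.95°  ·
  (1,4): δ = 28.65°  ✓
  (1,5): δ = 7.78°  ✓
  (1,6): δ = 66.09°  ✓
  (2,3): δ = 118.69°  ·
  (2,4): δ = 49.38°  ✓
  (2,5): δ = 12.95°  ✓
  (2,6): δ = 45.36°  ✓
  (3,4): δ = 110.69°  ·
  (3,5): δ = 74.27°  ·
  (3,6): δ = 15.96°  ✓
  (4,5): δ = 143.57°  ·
  (4,6): δ = 85.26°  ·
  (5,6): δ = 121.69°  ·
antipodal pairs: 10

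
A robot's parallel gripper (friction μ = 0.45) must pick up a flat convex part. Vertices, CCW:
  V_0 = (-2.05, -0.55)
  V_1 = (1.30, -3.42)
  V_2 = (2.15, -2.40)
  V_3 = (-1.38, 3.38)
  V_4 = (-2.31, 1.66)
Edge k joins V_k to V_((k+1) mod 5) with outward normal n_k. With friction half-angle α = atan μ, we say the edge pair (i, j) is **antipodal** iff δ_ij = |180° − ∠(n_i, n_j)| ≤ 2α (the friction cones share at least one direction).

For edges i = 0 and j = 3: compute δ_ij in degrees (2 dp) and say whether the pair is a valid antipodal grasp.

α = atan 0.45 = 24.23°;  2α = 48.46°
edge 0: e_0 = (+3.35, -2.87);  n_0 = (-0.6506, -0.7594)
edge 3: e_3 = (-0.93, -1.72);  n_3 = (-0.8796, +0.4756)
∠(n_0, n_3) = 77.81°
δ = |180° − 77.81°| = 102.19°
102.19° > 2α = 48.46°  →  invalid

δ = 102.19°, invalid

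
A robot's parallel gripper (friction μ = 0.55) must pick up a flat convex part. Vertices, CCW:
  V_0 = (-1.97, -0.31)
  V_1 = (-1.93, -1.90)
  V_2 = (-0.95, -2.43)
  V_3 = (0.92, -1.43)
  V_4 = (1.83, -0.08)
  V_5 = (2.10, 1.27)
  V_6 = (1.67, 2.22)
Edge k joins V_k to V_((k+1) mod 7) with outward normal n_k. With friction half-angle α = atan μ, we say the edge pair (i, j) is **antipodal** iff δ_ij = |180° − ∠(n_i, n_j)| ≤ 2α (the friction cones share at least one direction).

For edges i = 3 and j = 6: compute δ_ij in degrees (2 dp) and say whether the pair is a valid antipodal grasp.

α = atan 0.55 = 28.81°;  2α = 57.62°
edge 3: e_3 = (+0.91, +1.35);  n_3 = (+0.8292, -0.5589)
edge 6: e_6 = (-3.64, -2.53);  n_6 = (-0.5707, +0.8211)
∠(n_3, n_6) = 158.78°
δ = |180° − 158.78°| = 21.22°
21.22° ≤ 2α = 57.62°  →  valid

δ = 21.22°, valid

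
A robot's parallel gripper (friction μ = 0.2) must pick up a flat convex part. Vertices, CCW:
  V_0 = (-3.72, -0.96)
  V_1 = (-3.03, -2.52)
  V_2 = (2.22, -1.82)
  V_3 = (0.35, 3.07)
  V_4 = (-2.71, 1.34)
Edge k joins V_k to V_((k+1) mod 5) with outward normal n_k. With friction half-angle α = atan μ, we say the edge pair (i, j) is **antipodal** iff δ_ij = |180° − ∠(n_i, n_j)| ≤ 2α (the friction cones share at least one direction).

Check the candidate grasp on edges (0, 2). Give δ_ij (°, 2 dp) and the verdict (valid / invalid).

δ = 2.93°, valid

α = atan 0.2 = 11.31°;  2α = 22.62°
edge 0: e_0 = (+0.69, -1.56);  n_0 = (-0.9145, -0.4045)
edge 2: e_2 = (-1.87, +4.89);  n_2 = (+0.9340, +0.3572)
∠(n_0, n_2) = 177.07°
δ = |180° − 177.07°| = 2.93°
2.93° ≤ 2α = 22.62°  →  valid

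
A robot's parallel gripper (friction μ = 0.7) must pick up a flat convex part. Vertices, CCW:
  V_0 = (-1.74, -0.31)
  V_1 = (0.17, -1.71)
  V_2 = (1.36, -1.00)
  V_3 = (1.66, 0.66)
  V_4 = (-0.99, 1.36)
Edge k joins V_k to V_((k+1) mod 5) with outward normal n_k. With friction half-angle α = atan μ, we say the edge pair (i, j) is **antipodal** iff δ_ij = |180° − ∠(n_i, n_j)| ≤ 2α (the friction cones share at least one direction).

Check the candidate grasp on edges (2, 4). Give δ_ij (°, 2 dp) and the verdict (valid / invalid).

α = atan 0.7 = 34.99°;  2α = 69.98°
edge 2: e_2 = (+0.30, +1.66);  n_2 = (+0.9841, -0.1778)
edge 4: e_4 = (-0.75, -1.67);  n_4 = (-0.9122, +0.4097)
∠(n_2, n_4) = 166.06°
δ = |180° − 166.06°| = 13.94°
13.94° ≤ 2α = 69.98°  →  valid

δ = 13.94°, valid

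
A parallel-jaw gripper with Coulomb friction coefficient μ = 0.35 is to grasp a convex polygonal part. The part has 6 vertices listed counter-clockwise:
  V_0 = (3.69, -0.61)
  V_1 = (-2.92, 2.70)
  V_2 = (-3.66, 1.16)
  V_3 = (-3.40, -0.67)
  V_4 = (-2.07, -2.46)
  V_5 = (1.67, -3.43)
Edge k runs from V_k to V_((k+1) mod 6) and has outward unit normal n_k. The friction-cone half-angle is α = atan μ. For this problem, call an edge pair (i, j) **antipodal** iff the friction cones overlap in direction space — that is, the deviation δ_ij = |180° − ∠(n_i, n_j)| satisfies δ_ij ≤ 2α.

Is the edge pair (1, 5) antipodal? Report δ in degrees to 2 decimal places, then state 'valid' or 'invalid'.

α = atan 0.35 = 19.29°;  2α = 38.58°
edge 1: e_1 = (-0.74, -1.54);  n_1 = (-0.9013, +0.4331)
edge 5: e_5 = (+2.02, +2.82);  n_5 = (+0.8130, -0.5823)
∠(n_1, n_5) = 170.05°
δ = |180° − 170.05°| = 9.95°
9.95° ≤ 2α = 38.58°  →  valid

δ = 9.95°, valid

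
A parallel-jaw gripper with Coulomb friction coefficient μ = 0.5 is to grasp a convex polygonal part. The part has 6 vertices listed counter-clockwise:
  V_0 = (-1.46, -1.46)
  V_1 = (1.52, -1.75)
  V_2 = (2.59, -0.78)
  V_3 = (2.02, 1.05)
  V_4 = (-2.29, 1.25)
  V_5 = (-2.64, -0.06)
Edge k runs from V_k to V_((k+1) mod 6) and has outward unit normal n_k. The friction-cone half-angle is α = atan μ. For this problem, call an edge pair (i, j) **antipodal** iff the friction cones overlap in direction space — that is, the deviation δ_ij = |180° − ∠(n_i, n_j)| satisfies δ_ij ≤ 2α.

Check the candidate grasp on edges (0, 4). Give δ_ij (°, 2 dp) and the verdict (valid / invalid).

α = atan 0.5 = 26.57°;  2α = 53.13°
edge 0: e_0 = (+2.98, -0.29);  n_0 = (-0.0969, -0.9953)
edge 4: e_4 = (-0.35, -1.31);  n_4 = (-0.9661, +0.2581)
∠(n_0, n_4) = 99.40°
δ = |180° − 99.40°| = 80.60°
80.60° > 2α = 53.13°  →  invalid

δ = 80.60°, invalid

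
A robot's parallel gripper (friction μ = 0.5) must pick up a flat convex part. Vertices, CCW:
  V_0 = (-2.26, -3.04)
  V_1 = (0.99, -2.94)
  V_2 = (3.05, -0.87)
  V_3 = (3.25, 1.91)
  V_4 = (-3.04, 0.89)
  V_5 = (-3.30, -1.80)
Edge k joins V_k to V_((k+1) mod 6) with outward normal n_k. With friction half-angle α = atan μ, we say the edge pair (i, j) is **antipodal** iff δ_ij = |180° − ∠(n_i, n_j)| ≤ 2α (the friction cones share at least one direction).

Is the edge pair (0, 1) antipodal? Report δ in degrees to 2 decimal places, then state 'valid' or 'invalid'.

α = atan 0.5 = 26.57°;  2α = 53.13°
edge 0: e_0 = (+3.25, +0.10);  n_0 = (+0.0308, -0.9995)
edge 1: e_1 = (+2.06, +2.07);  n_1 = (+0.7088, -0.7054)
∠(n_0, n_1) = 43.38°
δ = |180° − 43.38°| = 136.62°
136.62° > 2α = 53.13°  →  invalid

δ = 136.62°, invalid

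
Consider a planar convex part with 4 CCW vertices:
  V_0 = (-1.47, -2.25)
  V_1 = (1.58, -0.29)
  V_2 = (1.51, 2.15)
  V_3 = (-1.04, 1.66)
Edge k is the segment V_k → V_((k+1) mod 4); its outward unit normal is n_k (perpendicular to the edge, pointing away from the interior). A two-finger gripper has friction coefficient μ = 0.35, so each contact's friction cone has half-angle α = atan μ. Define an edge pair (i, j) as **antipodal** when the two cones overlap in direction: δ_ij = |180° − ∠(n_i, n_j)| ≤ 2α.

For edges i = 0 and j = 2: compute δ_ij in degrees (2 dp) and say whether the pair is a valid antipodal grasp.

α = atan 0.35 = 19.29°;  2α = 38.58°
edge 0: e_0 = (+3.05, +1.96);  n_0 = (+0.5406, -0.8413)
edge 2: e_2 = (-2.55, -0.49);  n_2 = (-0.1887, +0.9820)
∠(n_0, n_2) = 158.15°
δ = |180° − 158.15°| = 21.85°
21.85° ≤ 2α = 38.58°  →  valid

δ = 21.85°, valid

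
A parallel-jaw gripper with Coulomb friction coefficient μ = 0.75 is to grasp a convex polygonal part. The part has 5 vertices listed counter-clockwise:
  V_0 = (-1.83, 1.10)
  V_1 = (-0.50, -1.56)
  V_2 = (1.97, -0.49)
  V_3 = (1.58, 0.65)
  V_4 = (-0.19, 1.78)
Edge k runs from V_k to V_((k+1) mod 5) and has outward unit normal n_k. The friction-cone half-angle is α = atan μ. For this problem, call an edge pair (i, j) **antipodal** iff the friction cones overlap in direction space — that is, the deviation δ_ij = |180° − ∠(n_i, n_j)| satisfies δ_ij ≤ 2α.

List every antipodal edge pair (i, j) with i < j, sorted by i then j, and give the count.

count = 4; pairs: (0,2), (0,3), (1,3), (1,4)

α = atan 0.75 = 36.87°;  2α = 73.74°
n_0 = (-0.8944, -0.4472)
n_1 = (+0.3975, -0.9176)
n_2 = (+0.9462, +0.3237)
n_3 = (+0.5381, +0.8429)
n_4 = (-0.3830, +0.9237)
  (0,1): δ = 93.14°  ·
  (0,2): δ = 7.68°  ✓
  (0,3): δ = 30.88°  ✓
  (0,4): δ = 85.96°  ·
  (1,2): δ = 94.54°  ·
  (1,3): δ = 55.98°  ✓
  (1,4): δ = 0.90°  ✓
  (2,3): δ = 141.44°  ·
  (2,4): δ = 86.37°  ·
  (3,4): δ = 124.92°  ·
antipodal pairs: 4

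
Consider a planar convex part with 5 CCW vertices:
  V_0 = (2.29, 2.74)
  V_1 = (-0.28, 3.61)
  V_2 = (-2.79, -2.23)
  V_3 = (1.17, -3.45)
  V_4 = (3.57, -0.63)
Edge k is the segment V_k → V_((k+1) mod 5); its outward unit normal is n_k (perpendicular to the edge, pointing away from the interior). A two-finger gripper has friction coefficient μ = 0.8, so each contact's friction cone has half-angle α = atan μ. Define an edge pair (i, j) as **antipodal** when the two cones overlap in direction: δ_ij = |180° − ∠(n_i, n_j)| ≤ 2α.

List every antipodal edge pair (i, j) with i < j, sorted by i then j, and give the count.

count = 5; pairs: (0,2), (0,3), (1,3), (1,4), (2,4)

α = atan 0.8 = 38.66°;  2α = 77.32°
n_0 = (+0.3206, +0.9472)
n_1 = (-0.9187, +0.3949)
n_2 = (-0.2944, -0.9557)
n_3 = (+0.7615, -0.6481)
n_4 = (+0.9348, +0.3551)
  (0,1): δ = 94.56°  ·
  (0,2): δ = 1.58°  ✓
  (0,3): δ = 68.30°  ✓
  (0,4): δ = 129.50°  ·
  (1,2): δ = 83.87°  ·
  (1,3): δ = 17.14°  ✓
  (1,4): δ = 44.06°  ✓
  (2,3): δ = 113.28°  ·
  (2,4): δ = 52.08°  ✓
  (3,4): δ = 118.80°  ·
antipodal pairs: 5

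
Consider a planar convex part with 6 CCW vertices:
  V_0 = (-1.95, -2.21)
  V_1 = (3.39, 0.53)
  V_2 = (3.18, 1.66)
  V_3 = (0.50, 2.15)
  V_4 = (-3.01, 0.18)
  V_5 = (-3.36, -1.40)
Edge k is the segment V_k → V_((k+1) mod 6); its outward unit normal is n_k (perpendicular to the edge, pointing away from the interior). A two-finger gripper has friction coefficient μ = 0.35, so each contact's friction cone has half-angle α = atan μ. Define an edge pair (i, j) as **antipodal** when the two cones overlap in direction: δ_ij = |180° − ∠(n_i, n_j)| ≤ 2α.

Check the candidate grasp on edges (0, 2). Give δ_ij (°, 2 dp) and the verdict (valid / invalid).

δ = 37.52°, valid

α = atan 0.35 = 19.29°;  2α = 38.58°
edge 0: e_0 = (+5.34, +2.74);  n_0 = (+0.4565, -0.8897)
edge 2: e_2 = (-2.68, +0.49);  n_2 = (+0.1799, +0.9837)
∠(n_0, n_2) = 142.48°
δ = |180° − 142.48°| = 37.52°
37.52° ≤ 2α = 38.58°  →  valid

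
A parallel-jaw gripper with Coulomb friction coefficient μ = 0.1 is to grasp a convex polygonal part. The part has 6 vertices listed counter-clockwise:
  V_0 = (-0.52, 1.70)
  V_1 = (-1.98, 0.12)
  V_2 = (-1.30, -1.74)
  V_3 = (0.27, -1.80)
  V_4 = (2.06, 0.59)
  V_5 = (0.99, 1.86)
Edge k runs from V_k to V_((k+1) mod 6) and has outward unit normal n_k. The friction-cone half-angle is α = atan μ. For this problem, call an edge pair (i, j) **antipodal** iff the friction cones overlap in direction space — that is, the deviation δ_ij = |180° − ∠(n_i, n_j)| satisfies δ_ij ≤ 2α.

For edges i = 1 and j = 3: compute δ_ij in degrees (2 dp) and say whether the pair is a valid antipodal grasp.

α = atan 0.1 = 5.71°;  2α = 11.42°
edge 1: e_1 = (+0.68, -1.86);  n_1 = (-0.9392, -0.3434)
edge 3: e_3 = (+1.79, +2.39);  n_3 = (+0.8004, -0.5995)
∠(n_1, n_3) = 123.09°
δ = |180° − 123.09°| = 56.91°
56.91° > 2α = 11.42°  →  invalid

δ = 56.91°, invalid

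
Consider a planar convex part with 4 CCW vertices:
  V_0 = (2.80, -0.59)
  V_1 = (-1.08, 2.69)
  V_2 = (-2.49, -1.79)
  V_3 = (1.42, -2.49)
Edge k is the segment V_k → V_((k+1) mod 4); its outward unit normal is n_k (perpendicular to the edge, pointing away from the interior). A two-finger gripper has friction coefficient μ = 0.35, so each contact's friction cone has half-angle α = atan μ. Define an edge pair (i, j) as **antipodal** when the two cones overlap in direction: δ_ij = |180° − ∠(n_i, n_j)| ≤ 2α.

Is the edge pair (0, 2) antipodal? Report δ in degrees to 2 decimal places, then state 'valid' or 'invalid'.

δ = 30.06°, valid

α = atan 0.35 = 19.29°;  2α = 38.58°
edge 0: e_0 = (-3.88, +3.28);  n_0 = (+0.6456, +0.7637)
edge 2: e_2 = (+3.91, -0.70);  n_2 = (-0.1762, -0.9843)
∠(n_0, n_2) = 149.94°
δ = |180° − 149.94°| = 30.06°
30.06° ≤ 2α = 38.58°  →  valid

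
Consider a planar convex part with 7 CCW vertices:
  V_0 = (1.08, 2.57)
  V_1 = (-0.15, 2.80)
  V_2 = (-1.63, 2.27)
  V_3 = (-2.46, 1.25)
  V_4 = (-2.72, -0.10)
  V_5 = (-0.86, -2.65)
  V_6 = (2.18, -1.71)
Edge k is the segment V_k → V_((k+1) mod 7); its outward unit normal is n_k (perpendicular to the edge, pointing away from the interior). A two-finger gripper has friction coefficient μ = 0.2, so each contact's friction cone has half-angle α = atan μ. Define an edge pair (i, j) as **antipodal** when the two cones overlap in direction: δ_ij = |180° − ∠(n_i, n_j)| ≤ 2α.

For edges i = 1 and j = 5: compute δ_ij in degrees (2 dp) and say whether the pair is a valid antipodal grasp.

δ = 2.52°, valid

α = atan 0.2 = 11.31°;  2α = 22.62°
edge 1: e_1 = (-1.48, -0.53);  n_1 = (-0.3371, +0.9415)
edge 5: e_5 = (+3.04, +0.94);  n_5 = (+0.2954, -0.9554)
∠(n_1, n_5) = 177.48°
δ = |180° − 177.48°| = 2.52°
2.52° ≤ 2α = 22.62°  →  valid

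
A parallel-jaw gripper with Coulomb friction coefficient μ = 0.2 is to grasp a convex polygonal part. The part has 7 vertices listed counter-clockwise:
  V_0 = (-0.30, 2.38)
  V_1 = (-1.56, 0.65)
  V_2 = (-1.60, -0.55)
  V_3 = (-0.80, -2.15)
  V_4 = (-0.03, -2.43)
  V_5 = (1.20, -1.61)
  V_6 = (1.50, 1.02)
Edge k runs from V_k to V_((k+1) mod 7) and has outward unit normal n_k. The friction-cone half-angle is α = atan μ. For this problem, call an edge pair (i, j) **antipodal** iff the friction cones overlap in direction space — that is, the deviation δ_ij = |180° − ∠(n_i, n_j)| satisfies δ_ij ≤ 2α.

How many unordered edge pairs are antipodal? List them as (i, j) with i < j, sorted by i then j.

count = 3; pairs: (0,4), (1,5), (3,6)

α = atan 0.2 = 11.31°;  2α = 22.62°
n_0 = (-0.8083, +0.5887)
n_1 = (-0.9994, +0.0333)
n_2 = (-0.8944, -0.4472)
n_3 = (-0.3417, -0.9398)
n_4 = (+0.5547, -0.8321)
n_5 = (+0.9936, -0.1133)
n_6 = (+0.6028, +0.7979)
  (0,1): δ = 145.84°  ·
  (0,2): δ = 117.37°  ·
  (0,3): δ = 73.92°  ·
  (0,4): δ = 20.24°  ✓
  (0,5): δ = 29.56°  ·
  (0,6): δ = 88.99°  ·
  (1,2): δ = 151.53°  ·
  (1,3): δ = 108.07°  ·
  (1,4): δ = 54.40°  ·
  (1,5): δ = 4.60°  ✓
  (1,6): δ = 54.84°  ·
  (2,3): δ = 136.55°  ·
  (2,4): δ = 82.87°  ·
  (2,5): δ = 33.07°  ·
  (2,6): δ = 26.36°  ·
  (3,4): δ = 126.33°  ·
  (3,5): δ = 76.52°  ·
  (3,6): δ = 17.09°  ✓
  (4,5): δ = 130.20°  ·
  (4,6): δ = 70.76°  ·
  (5,6): δ = 120.57°  ·
antipodal pairs: 3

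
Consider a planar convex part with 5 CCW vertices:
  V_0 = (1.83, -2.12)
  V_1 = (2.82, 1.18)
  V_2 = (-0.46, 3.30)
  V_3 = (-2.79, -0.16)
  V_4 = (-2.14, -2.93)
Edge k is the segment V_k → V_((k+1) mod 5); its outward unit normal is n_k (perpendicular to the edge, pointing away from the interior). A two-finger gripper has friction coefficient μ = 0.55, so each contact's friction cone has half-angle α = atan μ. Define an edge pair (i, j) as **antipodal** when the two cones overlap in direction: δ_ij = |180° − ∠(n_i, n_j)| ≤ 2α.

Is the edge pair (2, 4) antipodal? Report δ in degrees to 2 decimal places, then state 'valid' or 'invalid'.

α = atan 0.55 = 28.81°;  2α = 57.62°
edge 2: e_2 = (-2.33, -3.46);  n_2 = (-0.8295, +0.5586)
edge 4: e_4 = (+3.97, +0.81);  n_4 = (+0.1999, -0.9798)
∠(n_2, n_4) = 135.49°
δ = |180° − 135.49°| = 44.51°
44.51° ≤ 2α = 57.62°  →  valid

δ = 44.51°, valid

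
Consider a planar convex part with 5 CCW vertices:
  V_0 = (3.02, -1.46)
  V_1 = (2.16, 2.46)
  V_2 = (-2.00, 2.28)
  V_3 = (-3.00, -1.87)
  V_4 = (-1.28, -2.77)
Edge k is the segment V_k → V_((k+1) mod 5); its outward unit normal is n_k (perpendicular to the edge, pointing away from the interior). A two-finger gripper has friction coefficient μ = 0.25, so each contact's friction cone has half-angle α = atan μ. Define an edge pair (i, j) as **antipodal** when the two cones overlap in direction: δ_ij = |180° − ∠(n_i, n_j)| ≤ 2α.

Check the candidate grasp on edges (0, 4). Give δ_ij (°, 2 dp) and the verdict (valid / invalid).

α = atan 0.25 = 14.04°;  2α = 28.07°
edge 0: e_0 = (-0.86, +3.92);  n_0 = (+0.9768, +0.2143)
edge 4: e_4 = (+4.30, +1.31);  n_4 = (+0.2914, -0.9566)
∠(n_0, n_4) = 85.43°
δ = |180° − 85.43°| = 94.57°
94.57° > 2α = 28.07°  →  invalid

δ = 94.57°, invalid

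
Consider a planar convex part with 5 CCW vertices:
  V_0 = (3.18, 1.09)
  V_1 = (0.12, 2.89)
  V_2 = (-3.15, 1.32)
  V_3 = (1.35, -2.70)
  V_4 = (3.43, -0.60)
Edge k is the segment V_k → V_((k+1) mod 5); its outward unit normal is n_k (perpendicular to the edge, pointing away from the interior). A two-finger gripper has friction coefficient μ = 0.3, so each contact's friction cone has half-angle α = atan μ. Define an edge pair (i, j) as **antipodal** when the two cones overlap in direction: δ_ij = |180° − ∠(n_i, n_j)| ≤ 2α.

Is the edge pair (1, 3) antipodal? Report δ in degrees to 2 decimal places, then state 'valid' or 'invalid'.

α = atan 0.3 = 16.70°;  2α = 33.40°
edge 1: e_1 = (-3.27, -1.57);  n_1 = (-0.4328, +0.9015)
edge 3: e_3 = (+2.08, +2.10);  n_3 = (+0.7105, -0.7037)
∠(n_1, n_3) = 160.37°
δ = |180° − 160.37°| = 19.63°
19.63° ≤ 2α = 33.40°  →  valid

δ = 19.63°, valid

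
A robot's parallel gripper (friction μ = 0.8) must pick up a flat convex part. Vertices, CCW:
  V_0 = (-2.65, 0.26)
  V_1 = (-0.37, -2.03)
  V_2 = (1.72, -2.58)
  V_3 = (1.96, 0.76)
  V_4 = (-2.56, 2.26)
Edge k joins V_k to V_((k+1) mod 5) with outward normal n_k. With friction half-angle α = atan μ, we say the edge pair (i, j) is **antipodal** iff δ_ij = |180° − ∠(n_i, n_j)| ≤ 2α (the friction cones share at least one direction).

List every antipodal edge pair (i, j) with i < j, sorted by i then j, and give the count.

α = atan 0.8 = 38.66°;  2α = 77.32°
n_0 = (-0.7087, -0.7056)
n_1 = (-0.2545, -0.9671)
n_2 = (+0.9974, -0.0717)
n_3 = (+0.3150, +0.9491)
n_4 = (-0.9990, +0.0450)
  (0,1): δ = 149.62°  ·
  (0,2): δ = 48.98°  ✓
  (0,3): δ = 26.77°  ✓
  (0,4): δ = 132.55°  ·
  (1,2): δ = 79.37°  ·
  (1,3): δ = 3.62°  ✓
  (1,4): δ = 102.17°  ·
  (2,3): δ = 104.25°  ·
  (2,4): δ = 1.53°  ✓
  (3,4): δ = 74.22°  ✓
antipodal pairs: 5

count = 5; pairs: (0,2), (0,3), (1,3), (2,4), (3,4)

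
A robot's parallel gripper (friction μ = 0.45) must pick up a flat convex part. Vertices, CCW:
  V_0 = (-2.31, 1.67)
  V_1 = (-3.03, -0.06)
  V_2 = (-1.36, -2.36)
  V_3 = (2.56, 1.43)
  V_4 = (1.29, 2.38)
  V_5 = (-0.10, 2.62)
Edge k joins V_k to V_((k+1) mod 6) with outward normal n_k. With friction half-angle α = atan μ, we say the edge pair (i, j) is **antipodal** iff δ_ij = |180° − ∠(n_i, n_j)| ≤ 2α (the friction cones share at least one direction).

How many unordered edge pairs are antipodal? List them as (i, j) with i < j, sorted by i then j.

count = 4; pairs: (0,2), (1,3), (1,4), (2,5)

α = atan 0.45 = 24.23°;  2α = 48.46°
n_0 = (-0.9232, +0.3842)
n_1 = (-0.8092, -0.5875)
n_2 = (+0.6951, -0.7189)
n_3 = (+0.5990, +0.8008)
n_4 = (+0.1701, +0.9854)
n_5 = (-0.3949, +0.9187)
  (0,1): δ = 121.42°  ·
  (0,2): δ = 23.37°  ✓
  (0,3): δ = 75.80°  ·
  (0,4): δ = 102.80°  ·
  (0,5): δ = 135.86°  ·
  (1,2): δ = 81.95°  ·
  (1,3): δ = 17.22°  ✓
  (1,4): δ = 44.22°  ✓
  (1,5): δ = 77.28°  ·
  (2,3): δ = 80.83°  ·
  (2,4): δ = 53.83°  ·
  (2,5): δ = 20.77°  ✓
  (3,4): δ = 153.00°  ·
  (3,5): δ = 119.94°  ·
  (4,5): δ = 146.94°  ·
antipodal pairs: 4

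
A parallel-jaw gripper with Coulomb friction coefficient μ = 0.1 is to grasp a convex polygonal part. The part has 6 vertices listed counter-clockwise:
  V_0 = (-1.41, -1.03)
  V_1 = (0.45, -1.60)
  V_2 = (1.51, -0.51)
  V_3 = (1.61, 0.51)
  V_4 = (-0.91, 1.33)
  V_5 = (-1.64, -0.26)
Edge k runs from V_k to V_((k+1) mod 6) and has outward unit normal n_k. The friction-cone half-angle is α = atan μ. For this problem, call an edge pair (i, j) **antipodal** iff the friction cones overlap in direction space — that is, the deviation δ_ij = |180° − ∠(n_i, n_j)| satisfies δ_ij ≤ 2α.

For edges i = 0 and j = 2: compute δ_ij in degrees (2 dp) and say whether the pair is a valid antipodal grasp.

α = atan 0.1 = 5.71°;  2α = 11.42°
edge 0: e_0 = (+1.86, -0.57);  n_0 = (-0.2930, -0.9561)
edge 2: e_2 = (+0.10, +1.02);  n_2 = (+0.9952, -0.0976)
∠(n_0, n_2) = 101.44°
δ = |180° − 101.44°| = 78.56°
78.56° > 2α = 11.42°  →  invalid

δ = 78.56°, invalid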